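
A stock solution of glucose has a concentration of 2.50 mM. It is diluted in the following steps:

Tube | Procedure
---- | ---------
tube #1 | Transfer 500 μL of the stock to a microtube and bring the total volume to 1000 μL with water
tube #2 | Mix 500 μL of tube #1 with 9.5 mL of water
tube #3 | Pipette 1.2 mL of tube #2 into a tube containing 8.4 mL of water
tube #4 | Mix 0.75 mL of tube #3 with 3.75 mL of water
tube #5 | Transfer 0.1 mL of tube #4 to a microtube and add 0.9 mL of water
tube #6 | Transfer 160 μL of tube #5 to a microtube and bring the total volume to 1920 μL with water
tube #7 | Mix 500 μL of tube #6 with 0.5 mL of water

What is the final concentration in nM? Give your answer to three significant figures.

Step 1: 500 μL brought to 1000 μL → factor 1000/500 = 2
Step 2: 500 μL + 9.5 mL = 10000 μL total → factor 10000/500 = 20
Step 3: 1.2 mL + 8.4 mL = 9.6 mL total → factor 9.6/1.2 = 8
Step 4: 0.75 mL + 3.75 mL = 4.5 mL total → factor 4.5/0.75 = 6
Step 5: 0.1 mL + 0.9 mL = 1 mL total → factor 1/0.1 = 10
Step 6: 160 μL brought to 1920 μL → factor 1920/160 = 12
Step 7: 500 μL + 0.5 mL = 1000 μL total → factor 1000/500 = 2
Overall dilution factor = 2 × 20 × 8 × 6 × 10 × 12 × 2 = 4.608 × 10^5
Final = 2.50 mM / 4.608 × 10^5 = 5.425 × 10^-6 mM = 5.43 nM

5.43 nM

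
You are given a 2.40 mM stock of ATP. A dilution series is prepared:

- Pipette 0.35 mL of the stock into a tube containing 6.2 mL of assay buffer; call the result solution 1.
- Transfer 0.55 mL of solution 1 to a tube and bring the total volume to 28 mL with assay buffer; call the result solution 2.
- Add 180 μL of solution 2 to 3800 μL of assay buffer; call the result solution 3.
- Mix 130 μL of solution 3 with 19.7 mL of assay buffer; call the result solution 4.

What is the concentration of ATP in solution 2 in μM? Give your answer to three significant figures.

2.52 μM

Step 1: 0.35 mL + 6.2 mL = 6.55 mL total → factor 6.55/0.35 = 18.714
Step 2: 0.55 mL brought to 28 mL → factor 28/0.55 = 50.909
Dilution factor through solution 2 = 18.714 × 50.909 = 952.73
[solution 2] = 2.40 mM / 952.73 = 0.002519 mM = 2.52 μM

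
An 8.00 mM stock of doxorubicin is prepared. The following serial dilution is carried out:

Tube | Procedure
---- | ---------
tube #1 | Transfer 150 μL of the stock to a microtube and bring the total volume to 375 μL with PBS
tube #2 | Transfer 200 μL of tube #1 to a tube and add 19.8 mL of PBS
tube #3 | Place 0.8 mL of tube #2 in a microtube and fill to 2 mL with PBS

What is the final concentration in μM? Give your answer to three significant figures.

Step 1: 150 μL brought to 375 μL → factor 375/150 = 2.5
Step 2: 200 μL + 19.8 mL = 20000 μL total → factor 20000/200 = 100
Step 3: 0.8 mL brought to 2 mL → factor 2/0.8 = 2.5
Overall dilution factor = 2.5 × 100 × 2.5 = 625
Final = 8.00 mM / 625 = 0.01280 mM = 12.8 μM

12.8 μM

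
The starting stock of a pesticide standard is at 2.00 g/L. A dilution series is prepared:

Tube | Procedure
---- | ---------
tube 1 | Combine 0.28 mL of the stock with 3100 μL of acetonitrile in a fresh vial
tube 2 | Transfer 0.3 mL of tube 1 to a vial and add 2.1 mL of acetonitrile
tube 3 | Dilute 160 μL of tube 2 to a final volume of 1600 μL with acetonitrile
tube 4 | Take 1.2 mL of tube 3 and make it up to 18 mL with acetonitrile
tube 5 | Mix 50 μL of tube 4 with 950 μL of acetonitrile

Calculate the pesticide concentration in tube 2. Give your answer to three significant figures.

0.0207 g/L

Step 1: 0.28 mL + 3100 μL = 3.38 mL total → factor 3.38/0.28 = 12.071
Step 2: 0.3 mL + 2.1 mL = 2.4 mL total → factor 2.4/0.3 = 8
Dilution factor through tube 2 = 12.071 × 8 = 96.571
[tube 2] = 2.00 g/L / 96.571 = 0.0207 g/L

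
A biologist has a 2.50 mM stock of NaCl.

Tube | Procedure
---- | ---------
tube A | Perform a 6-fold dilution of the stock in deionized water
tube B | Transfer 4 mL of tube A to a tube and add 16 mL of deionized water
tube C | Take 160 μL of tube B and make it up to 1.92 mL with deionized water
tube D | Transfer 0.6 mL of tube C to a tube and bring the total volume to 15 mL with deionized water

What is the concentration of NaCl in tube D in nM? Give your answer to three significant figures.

Step 1: 6-fold → factor 6
Step 2: 4 mL + 16 mL = 20 mL total → factor 20/4 = 5
Step 3: 160 μL brought to 1.92 mL → factor 1920/160 = 12
Step 4: 0.6 mL brought to 15 mL → factor 15/0.6 = 25
Overall dilution factor = 6 × 5 × 12 × 25 = 9000
Final = 2.50 mM / 9000 = 0.0002778 mM = 278 nM

278 nM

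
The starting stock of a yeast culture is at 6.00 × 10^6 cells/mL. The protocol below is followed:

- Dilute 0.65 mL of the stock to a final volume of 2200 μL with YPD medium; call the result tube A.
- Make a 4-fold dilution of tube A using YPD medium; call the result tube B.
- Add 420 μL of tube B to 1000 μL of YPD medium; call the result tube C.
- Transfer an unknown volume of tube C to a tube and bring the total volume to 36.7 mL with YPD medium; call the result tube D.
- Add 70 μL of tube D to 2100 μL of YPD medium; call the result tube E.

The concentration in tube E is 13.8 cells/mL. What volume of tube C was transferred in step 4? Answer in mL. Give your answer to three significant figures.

0.120 mL

Step 1: 0.65 mL brought to 2200 μL → factor 2.2/0.65 = 3.3846
Step 2: 4-fold → factor 4
Step 3: 420 μL + 1000 μL = 1420 μL total → factor 1420/420 = 3.381
Step 4: v brought to 36.7 mL → factor = 36.7 mL/v
Step 5: 70 μL + 2100 μL = 2170 μL total → factor 2170/70 = 31
Product of known-step factors = 1419
Overall factor = 6.00 × 10^6 cells/mL / (13.8 cells/mL) = 4.3478 × 10^5
Step-4 factor = 4.3478 × 10^5 / 1419 = 306.41
v = 36.7 mL / 306.41 = 0.120 mL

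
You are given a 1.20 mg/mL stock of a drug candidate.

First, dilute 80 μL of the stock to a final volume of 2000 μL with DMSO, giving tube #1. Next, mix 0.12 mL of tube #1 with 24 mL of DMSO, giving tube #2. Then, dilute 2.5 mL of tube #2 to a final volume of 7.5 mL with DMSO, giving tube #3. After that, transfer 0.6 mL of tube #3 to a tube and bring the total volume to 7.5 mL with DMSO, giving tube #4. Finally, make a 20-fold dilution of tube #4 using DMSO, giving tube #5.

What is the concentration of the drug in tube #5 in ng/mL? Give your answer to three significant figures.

Step 1: 80 μL brought to 2000 μL → factor 2000/80 = 25
Step 2: 0.12 mL + 24 mL = 24.12 mL total → factor 24.12/0.12 = 201
Step 3: 2.5 mL brought to 7.5 mL → factor 7.5/2.5 = 3
Step 4: 0.6 mL brought to 7.5 mL → factor 7.5/0.6 = 12.5
Step 5: 20-fold → factor 20
Overall dilution factor = 25 × 201 × 3 × 12.5 × 20 = 3.7688 × 10^6
Final = 1.20 mg/mL / 3.7688 × 10^6 = 3.184 × 10^-7 mg/mL = 0.318 ng/mL

0.318 ng/mL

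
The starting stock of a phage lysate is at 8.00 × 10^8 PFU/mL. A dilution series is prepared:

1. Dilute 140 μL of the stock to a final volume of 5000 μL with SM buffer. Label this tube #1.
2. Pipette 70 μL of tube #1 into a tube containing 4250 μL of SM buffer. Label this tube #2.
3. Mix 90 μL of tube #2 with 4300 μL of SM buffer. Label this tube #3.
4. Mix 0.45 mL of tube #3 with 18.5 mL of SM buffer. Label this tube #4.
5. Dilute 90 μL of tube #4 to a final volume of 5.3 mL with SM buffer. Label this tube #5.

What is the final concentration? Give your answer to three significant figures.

Step 1: 140 μL brought to 5000 μL → factor 5000/140 = 35.714
Step 2: 70 μL + 4250 μL = 4320 μL total → factor 4320/70 = 61.714
Step 3: 90 μL + 4300 μL = 4390 μL total → factor 4390/90 = 48.778
Step 4: 0.45 mL + 18.5 mL = 18.95 mL total → factor 18.95/0.45 = 42.111
Step 5: 90 μL brought to 5.3 mL → factor 5300/90 = 58.889
Overall dilution factor = 35.714 × 61.714 × 48.778 × 42.111 × 58.889 = 2.6661 × 10^8
Final = 8.00 × 10^8 PFU/mL / 2.6661 × 10^8 = 3.00 PFU/mL

3.00 PFU/mL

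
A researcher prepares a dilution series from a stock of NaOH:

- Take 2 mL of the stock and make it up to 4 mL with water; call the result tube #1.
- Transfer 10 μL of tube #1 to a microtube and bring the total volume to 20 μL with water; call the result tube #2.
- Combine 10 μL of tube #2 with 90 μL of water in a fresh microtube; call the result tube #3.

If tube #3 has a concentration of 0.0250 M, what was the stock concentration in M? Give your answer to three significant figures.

1.00 M

Step 1: 2 mL brought to 4 mL → factor 4/2 = 2
Step 2: 10 μL brought to 20 μL → factor 20/10 = 2
Step 3: 10 μL + 90 μL = 100 μL total → factor 100/10 = 10
Overall dilution factor = 2 × 2 × 10 = 40
Stock = 0.0250 M × 40 = 1.00 M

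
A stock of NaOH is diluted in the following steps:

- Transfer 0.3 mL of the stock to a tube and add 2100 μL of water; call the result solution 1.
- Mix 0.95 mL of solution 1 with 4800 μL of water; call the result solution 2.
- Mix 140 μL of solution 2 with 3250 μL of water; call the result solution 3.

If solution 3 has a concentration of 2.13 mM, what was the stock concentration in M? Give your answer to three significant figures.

2.50 M

Step 1: 0.3 mL + 2100 μL = 2.4 mL total → factor 2.4/0.3 = 8
Step 2: 0.95 mL + 4800 μL = 5.75 mL total → factor 5.75/0.95 = 6.0526
Step 3: 140 μL + 3250 μL = 3390 μL total → factor 3390/140 = 24.214
Overall dilution factor = 8 × 6.0526 × 24.214 = 1172.5
Stock = 2.13 mM × 1172.5 = 2497 mM = 2.50 M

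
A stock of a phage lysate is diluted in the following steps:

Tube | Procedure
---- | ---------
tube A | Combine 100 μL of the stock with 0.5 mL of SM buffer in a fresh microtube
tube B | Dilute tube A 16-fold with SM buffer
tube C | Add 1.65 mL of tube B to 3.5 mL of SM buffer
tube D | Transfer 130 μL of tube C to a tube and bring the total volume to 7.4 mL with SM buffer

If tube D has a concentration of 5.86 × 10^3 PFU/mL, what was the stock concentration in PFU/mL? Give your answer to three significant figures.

9.99 × 10^7 PFU/mL

Step 1: 100 μL + 0.5 mL = 600 μL total → factor 600/100 = 6
Step 2: 16-fold → factor 16
Step 3: 1.65 mL + 3.5 mL = 5.15 mL total → factor 5.15/1.65 = 3.1212
Step 4: 130 μL brought to 7.4 mL → factor 7400/130 = 56.923
Overall dilution factor = 6 × 16 × 3.1212 × 56.923 = 17056
Stock = 5.86 × 10^3 PFU/mL × 17056 = 9.99 × 10^7 PFU/mL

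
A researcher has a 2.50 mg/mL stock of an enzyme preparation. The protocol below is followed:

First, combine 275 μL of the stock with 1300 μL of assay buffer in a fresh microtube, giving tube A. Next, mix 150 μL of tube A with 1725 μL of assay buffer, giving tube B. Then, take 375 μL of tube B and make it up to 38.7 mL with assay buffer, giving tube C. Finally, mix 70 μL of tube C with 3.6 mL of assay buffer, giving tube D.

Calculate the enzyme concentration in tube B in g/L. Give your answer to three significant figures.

0.0349 g/L

Step 1: 275 μL + 1300 μL = 1575 μL total → factor 1575/275 = 5.7273
Step 2: 150 μL + 1725 μL = 1875 μL total → factor 1875/150 = 12.5
Dilution factor through tube B = 5.7273 × 12.5 = 71.591
[tube B] = 2.50 mg/mL / 71.591 = 0.03492 mg/mL = 0.0349 g/L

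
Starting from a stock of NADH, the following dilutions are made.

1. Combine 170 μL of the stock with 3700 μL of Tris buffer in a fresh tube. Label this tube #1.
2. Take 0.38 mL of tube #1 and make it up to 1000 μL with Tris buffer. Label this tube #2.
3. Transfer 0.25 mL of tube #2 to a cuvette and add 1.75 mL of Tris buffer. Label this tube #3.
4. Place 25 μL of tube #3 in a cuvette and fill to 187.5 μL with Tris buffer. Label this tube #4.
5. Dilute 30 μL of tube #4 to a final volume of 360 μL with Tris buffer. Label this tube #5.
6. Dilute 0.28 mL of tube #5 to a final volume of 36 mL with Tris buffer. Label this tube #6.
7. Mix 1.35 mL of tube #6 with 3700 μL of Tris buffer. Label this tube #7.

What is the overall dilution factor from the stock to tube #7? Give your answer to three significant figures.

2.07 × 10^7

Step 1: 170 μL + 3700 μL = 3870 μL total → factor 3870/170 = 22.765
Step 2: 0.38 mL brought to 1000 μL → factor 1/0.38 = 2.6316
Step 3: 0.25 mL + 1.75 mL = 2 mL total → factor 2/0.25 = 8
Step 4: 25 μL brought to 187.5 μL → factor 187.5/25 = 7.5
Step 5: 30 μL brought to 360 μL → factor 360/30 = 12
Step 6: 0.28 mL brought to 36 mL → factor 36/0.28 = 128.57
Step 7: 1.35 mL + 3700 μL = 5.05 mL total → factor 5.05/1.35 = 3.7407
Overall dilution factor = 22.765 × 2.6316 × 8 × 7.5 × 12 × 128.57 × 3.7407 = 2.0745 × 10^7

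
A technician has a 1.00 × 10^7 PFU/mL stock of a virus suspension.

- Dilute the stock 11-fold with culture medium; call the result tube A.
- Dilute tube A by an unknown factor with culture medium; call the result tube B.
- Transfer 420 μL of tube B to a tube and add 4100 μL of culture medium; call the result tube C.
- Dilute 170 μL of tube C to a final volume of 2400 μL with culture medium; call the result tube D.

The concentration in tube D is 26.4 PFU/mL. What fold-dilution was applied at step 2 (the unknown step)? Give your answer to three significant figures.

227-fold

Step 1: 11-fold → factor 11
Step 2: unknown factor x
Step 3: 420 μL + 4100 μL = 4520 μL total → factor 4520/420 = 10.762
Step 4: 170 μL brought to 2400 μL → factor 2400/170 = 14.118
Product of known-step factors = 1671.3
Overall factor = 1.00 × 10^7 PFU/mL / (26.4 PFU/mL) = 3.7879 × 10^5
x = 3.7879 × 10^5 / 1671.3 = 227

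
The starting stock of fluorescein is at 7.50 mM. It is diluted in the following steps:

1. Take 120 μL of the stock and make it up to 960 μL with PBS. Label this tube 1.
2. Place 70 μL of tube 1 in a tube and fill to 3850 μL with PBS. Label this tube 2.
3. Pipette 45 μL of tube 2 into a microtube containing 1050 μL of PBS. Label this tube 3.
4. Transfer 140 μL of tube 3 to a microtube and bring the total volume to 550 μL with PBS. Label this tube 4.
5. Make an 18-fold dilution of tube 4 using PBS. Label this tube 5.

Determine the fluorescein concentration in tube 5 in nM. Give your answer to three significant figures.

Step 1: 120 μL brought to 960 μL → factor 960/120 = 8
Step 2: 70 μL brought to 3850 μL → factor 3850/70 = 55
Step 3: 45 μL + 1050 μL = 1095 μL total → factor 1095/45 = 24.333
Step 4: 140 μL brought to 550 μL → factor 550/140 = 3.9286
Step 5: 18-fold → factor 18
Overall dilution factor = 8 × 55 × 24.333 × 3.9286 × 18 = 7.5711 × 10^5
Final = 7.50 mM / 7.5711 × 10^5 = 9.906 × 10^-6 mM = 9.91 nM

9.91 nM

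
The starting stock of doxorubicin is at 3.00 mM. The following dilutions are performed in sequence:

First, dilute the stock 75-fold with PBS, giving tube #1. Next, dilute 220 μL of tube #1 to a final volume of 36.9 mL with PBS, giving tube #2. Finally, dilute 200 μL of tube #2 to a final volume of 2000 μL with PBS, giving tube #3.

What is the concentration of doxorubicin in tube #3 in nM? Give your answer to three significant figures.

23.8 nM

Step 1: 75-fold → factor 75
Step 2: 220 μL brought to 36.9 mL → factor 36900/220 = 167.73
Step 3: 200 μL brought to 2000 μL → factor 2000/200 = 10
Overall dilution factor = 75 × 167.73 × 10 = 1.258 × 10^5
Final = 3.00 mM / 1.258 × 10^5 = 2.385 × 10^-5 mM = 23.8 nM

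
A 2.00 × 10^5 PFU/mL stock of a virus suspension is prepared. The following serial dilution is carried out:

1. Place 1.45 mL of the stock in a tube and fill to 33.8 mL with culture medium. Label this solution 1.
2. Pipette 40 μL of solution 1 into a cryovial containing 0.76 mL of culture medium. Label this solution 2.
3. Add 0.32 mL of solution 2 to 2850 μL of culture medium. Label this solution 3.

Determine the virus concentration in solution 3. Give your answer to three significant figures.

Step 1: 1.45 mL brought to 33.8 mL → factor 33.8/1.45 = 23.31
Step 2: 40 μL + 0.76 mL = 800 μL total → factor 800/40 = 20
Step 3: 0.32 mL + 2850 μL = 3.17 mL total → factor 3.17/0.32 = 9.9062
Overall dilution factor = 23.31 × 20 × 9.9062 = 4618.4
Final = 2.00 × 10^5 PFU/mL / 4618.4 = 43.3 PFU/mL

43.3 PFU/mL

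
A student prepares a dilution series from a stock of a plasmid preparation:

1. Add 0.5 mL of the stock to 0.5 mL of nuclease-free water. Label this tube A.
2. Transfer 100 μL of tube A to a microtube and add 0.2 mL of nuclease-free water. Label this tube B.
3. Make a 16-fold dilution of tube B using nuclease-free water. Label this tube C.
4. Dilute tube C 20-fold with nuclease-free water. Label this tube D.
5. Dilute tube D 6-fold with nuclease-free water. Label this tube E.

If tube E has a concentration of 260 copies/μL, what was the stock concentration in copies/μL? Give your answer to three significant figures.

3.00 × 10^6 copies/μL

Step 1: 0.5 mL + 0.5 mL = 1 mL total → factor 1/0.5 = 2
Step 2: 100 μL + 0.2 mL = 300 μL total → factor 300/100 = 3
Step 3: 16-fold → factor 16
Step 4: 20-fold → factor 20
Step 5: 6-fold → factor 6
Overall dilution factor = 2 × 3 × 16 × 20 × 6 = 11520
Stock = 260 copies/μL × 11520 = 3.00 × 10^6 copies/μL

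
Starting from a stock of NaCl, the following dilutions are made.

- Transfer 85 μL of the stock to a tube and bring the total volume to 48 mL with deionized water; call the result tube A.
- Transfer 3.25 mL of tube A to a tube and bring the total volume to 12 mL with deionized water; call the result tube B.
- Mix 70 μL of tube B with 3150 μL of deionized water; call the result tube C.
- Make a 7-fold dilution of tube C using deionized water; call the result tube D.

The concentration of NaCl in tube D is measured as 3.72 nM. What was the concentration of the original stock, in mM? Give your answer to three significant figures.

2.50 mM

Step 1: 85 μL brought to 48 mL → factor 48000/85 = 564.71
Step 2: 3.25 mL brought to 12 mL → factor 12/3.25 = 3.6923
Step 3: 70 μL + 3150 μL = 3220 μL total → factor 3220/70 = 46
Step 4: 7-fold → factor 7
Overall dilution factor = 564.71 × 3.6923 × 46 × 7 = 6.7139 × 10^5
Stock = 3.72 nM × 6.7139 × 10^5 = 2.498 × 10^6 nM = 2.50 mM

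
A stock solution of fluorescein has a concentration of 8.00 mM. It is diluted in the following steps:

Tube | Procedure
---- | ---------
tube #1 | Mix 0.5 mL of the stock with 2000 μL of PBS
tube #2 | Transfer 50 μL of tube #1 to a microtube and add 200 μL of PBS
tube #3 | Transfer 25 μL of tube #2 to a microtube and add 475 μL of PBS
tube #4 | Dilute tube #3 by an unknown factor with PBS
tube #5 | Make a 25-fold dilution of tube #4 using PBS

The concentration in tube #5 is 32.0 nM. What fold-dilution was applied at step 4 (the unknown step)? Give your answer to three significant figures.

20.0-fold

Step 1: 0.5 mL + 2000 μL = 2.5 mL total → factor 2.5/0.5 = 5
Step 2: 50 μL + 200 μL = 250 μL total → factor 250/50 = 5
Step 3: 25 μL + 475 μL = 500 μL total → factor 500/25 = 20
Step 4: unknown factor x
Step 5: 25-fold → factor 25
Product of known-step factors = 12500
Overall factor = 8.00 mM / (32.0 nM) = 2.5 × 10^5
x = 2.5 × 10^5 / 12500 = 20.0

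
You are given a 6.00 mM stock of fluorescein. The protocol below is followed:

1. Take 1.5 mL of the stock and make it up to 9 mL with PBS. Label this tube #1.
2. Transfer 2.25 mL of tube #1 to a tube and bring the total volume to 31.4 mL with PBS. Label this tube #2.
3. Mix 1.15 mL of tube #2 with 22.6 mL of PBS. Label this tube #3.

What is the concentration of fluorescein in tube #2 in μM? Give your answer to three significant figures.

71.7 μM

Step 1: 1.5 mL brought to 9 mL → factor 9/1.5 = 6
Step 2: 2.25 mL brought to 31.4 mL → factor 31.4/2.25 = 13.956
Dilution factor through tube #2 = 6 × 13.956 = 83.733
[tube #2] = 6.00 mM / 83.733 = 0.07166 mM = 71.7 μM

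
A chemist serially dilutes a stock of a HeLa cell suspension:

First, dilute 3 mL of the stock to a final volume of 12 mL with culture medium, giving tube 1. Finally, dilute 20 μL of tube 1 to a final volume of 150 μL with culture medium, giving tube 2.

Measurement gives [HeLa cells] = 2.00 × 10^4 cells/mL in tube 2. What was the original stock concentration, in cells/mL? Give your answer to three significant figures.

Step 1: 3 mL brought to 12 mL → factor 12/3 = 4
Step 2: 20 μL brought to 150 μL → factor 150/20 = 7.5
Overall dilution factor = 4 × 7.5 = 30
Stock = 2.00 × 10^4 cells/mL × 30 = 6.00 × 10^5 cells/mL

6.00 × 10^5 cells/mL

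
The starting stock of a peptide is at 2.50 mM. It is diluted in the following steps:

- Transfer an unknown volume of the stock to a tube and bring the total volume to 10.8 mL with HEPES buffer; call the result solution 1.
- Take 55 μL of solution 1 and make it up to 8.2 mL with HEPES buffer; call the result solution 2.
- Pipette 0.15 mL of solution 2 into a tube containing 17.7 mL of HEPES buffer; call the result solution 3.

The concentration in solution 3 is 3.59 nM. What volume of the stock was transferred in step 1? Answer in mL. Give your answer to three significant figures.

0.275 mL

Step 1: v brought to 10.8 mL → factor = 10.8 mL/v
Step 2: 55 μL brought to 8.2 mL → factor 8200/55 = 149.09
Step 3: 0.15 mL + 17.7 mL = 17.85 mL total → factor 17.85/0.15 = 119
Product of known-step factors = 17742
Overall factor = 2.50 mM / (3.59 nM) = 6.9638 × 10^5
Step-1 factor = 6.9638 × 10^5 / 17742 = 39.251
v = 10.8 mL / 39.251 = 0.275 mL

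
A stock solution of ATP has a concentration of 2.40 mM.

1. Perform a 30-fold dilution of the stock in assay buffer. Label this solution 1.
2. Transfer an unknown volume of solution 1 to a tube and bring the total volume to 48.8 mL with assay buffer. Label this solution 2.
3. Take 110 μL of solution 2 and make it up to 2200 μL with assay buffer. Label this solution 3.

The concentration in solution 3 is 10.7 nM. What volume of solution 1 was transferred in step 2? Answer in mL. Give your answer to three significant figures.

0.131 mL

Step 1: 30-fold → factor 30
Step 2: v brought to 48.8 mL → factor = 48.8 mL/v
Step 3: 110 μL brought to 2200 μL → factor 2200/110 = 20
Product of known-step factors = 600
Overall factor = 2.40 mM / (10.7 nM) = 2.243 × 10^5
Step-2 factor = 2.243 × 10^5 / 600 = 373.83
v = 48.8 mL / 373.83 = 0.131 mL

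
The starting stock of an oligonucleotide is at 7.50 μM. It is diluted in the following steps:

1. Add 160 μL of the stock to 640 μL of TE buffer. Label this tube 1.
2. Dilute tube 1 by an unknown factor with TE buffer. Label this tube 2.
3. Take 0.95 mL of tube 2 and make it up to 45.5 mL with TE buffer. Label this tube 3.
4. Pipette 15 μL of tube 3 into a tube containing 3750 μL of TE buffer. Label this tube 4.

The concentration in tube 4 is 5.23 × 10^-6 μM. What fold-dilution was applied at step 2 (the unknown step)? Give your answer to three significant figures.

Step 1: 160 μL + 640 μL = 800 μL total → factor 800/160 = 5
Step 2: unknown factor x
Step 3: 0.95 mL brought to 45.5 mL → factor 45.5/0.95 = 47.895
Step 4: 15 μL + 3750 μL = 3765 μL total → factor 3765/15 = 251
Product of known-step factors = 60108
Overall factor = 7.50 μM / (5.23 × 10^-6 μM) = 1.434 × 10^6
x = 1.434 × 10^6 / 60108 = 23.9

23.9-fold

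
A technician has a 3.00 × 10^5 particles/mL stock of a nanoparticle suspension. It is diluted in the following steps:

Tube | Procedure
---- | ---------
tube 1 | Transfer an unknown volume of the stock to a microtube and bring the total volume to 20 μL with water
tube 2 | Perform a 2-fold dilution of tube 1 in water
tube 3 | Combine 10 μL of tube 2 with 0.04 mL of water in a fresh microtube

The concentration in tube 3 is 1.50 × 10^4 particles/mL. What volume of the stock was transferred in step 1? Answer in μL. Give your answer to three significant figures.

Step 1: v brought to 20 μL → factor = 20 μL/v
Step 2: 2-fold → factor 2
Step 3: 10 μL + 0.04 mL = 50 μL total → factor 50/10 = 5
Product of known-step factors = 10
Overall factor = 3.00 × 10^5 particles/mL / (1.50 × 10^4 particles/mL) = 20
Step-1 factor = 20 / 10 = 2
v = 20 μL / 2 = 10.0 μL

10.0 μL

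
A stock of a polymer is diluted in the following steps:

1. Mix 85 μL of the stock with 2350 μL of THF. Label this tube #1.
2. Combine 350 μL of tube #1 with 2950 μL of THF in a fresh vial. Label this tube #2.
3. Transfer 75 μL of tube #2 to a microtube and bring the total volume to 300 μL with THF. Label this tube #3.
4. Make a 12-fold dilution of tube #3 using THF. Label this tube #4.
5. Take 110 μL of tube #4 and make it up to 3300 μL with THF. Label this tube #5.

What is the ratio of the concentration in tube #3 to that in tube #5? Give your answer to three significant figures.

360

Step 1: 85 μL + 2350 μL = 2435 μL total → factor 2435/85 = 28.647
Step 2: 350 μL + 2950 μL = 3300 μL total → factor 3300/350 = 9.4286
Step 3: 75 μL brought to 300 μL → factor 300/75 = 4
Step 4: 12-fold → factor 12
Step 5: 110 μL brought to 3300 μL → factor 3300/110 = 30
Dilution factor to tube #3 = 1080.4; to tube #5 = 3.8895 × 10^5
[tube #3]/[tube #5] = (factor to tube #5)/(factor to tube #3) = 3.8895 × 10^5/1080.4 = 360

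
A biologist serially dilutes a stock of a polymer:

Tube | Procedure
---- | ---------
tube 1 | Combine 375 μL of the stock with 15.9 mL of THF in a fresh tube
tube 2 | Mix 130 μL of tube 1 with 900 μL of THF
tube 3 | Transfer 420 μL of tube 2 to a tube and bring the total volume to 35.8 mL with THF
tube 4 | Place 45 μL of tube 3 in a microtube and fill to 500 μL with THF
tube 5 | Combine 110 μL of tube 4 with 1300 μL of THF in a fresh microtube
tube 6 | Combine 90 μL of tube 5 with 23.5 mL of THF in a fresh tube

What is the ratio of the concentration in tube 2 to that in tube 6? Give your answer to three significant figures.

Step 1: 375 μL + 15.9 mL = 16275 μL total → factor 16275/375 = 43.4
Step 2: 130 μL + 900 μL = 1030 μL total → factor 1030/130 = 7.9231
Step 3: 420 μL brought to 35.8 mL → factor 35800/420 = 85.238
Step 4: 45 μL brought to 500 μL → factor 500/45 = 11.111
Step 5: 110 μL + 1300 μL = 1410 μL total → factor 1410/110 = 12.818
Step 6: 90 μL + 23.5 mL = 23590 μL total → factor 23590/90 = 262.11
Dilution factor to tube 2 = 343.86; to tube 6 = 1.0942 × 10^9
[tube 2]/[tube 6] = (factor to tube 6)/(factor to tube 2) = 1.0942 × 10^9/343.86 = 3.18 × 10^6

3.18 × 10^6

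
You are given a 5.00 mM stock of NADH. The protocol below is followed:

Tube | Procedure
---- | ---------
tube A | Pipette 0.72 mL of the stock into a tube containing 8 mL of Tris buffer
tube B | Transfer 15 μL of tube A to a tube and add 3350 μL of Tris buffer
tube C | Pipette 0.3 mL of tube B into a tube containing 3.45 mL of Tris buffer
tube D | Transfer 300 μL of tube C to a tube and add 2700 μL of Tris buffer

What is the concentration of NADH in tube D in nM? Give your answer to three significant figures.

Step 1: 0.72 mL + 8 mL = 8.72 mL total → factor 8.72/0.72 = 12.111
Step 2: 15 μL + 3350 μL = 3365 μL total → factor 3365/15 = 224.33
Step 3: 0.3 mL + 3.45 mL = 3.75 mL total → factor 3.75/0.3 = 12.5
Step 4: 300 μL + 2700 μL = 3000 μL total → factor 3000/300 = 10
Overall dilution factor = 12.111 × 224.33 × 12.5 × 10 = 3.3962 × 10^5
Final = 5.00 mM / 3.3962 × 10^5 = 1.472 × 10^-5 mM = 14.7 nM

14.7 nM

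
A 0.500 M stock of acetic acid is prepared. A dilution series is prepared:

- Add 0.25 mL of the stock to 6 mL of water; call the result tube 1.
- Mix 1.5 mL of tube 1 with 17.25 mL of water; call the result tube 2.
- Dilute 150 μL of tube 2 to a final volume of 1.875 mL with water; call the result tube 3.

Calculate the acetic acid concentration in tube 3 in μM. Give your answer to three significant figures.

Step 1: 0.25 mL + 6 mL = 6.25 mL total → factor 6.25/0.25 = 25
Step 2: 1.5 mL + 17.25 mL = 18.75 mL total → factor 18.75/1.5 = 12.5
Step 3: 150 μL brought to 1.875 mL → factor 1875/150 = 12.5
Dilution factor through tube 3 = 25 × 12.5 × 12.5 = 3906.2
[tube 3] = 0.500 M / 3906.2 = 0.0001280 M = 128 μM

128 μM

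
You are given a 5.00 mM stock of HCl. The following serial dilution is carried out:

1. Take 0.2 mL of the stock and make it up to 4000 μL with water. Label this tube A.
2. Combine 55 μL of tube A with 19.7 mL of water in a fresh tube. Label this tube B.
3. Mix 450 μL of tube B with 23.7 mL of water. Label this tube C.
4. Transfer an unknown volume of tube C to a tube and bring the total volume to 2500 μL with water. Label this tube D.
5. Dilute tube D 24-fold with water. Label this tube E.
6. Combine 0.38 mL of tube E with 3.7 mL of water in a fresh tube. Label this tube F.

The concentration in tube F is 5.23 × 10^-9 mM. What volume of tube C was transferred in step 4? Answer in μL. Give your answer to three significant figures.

260 μL

Step 1: 0.2 mL brought to 4000 μL → factor 4/0.2 = 20
Step 2: 55 μL + 19.7 mL = 19755 μL total → factor 19755/55 = 359.18
Step 3: 450 μL + 23.7 mL = 24150 μL total → factor 24150/450 = 53.667
Step 4: v brought to 2500 μL → factor = 2500 μL/v
Step 5: 24-fold → factor 24
Step 6: 0.38 mL + 3.7 mL = 4.08 mL total → factor 4.08/0.38 = 10.737
Product of known-step factors = 9.9343 × 10^7
Overall factor = 5.00 mM / (5.23 × 10^-9 mM) = 9.5602 × 10^8
Step-4 factor = 9.5602 × 10^8 / 9.9343 × 10^7 = 9.6235
v = 2500 μL / 9.6235 = 260 μL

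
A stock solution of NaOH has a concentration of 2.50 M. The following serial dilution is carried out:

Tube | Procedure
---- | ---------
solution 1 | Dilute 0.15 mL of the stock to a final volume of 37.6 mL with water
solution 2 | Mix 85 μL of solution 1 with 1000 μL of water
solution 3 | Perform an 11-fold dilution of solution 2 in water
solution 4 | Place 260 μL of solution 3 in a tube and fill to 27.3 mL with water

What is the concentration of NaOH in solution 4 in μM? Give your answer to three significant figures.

0.676 μM

Step 1: 0.15 mL brought to 37.6 mL → factor 37.6/0.15 = 250.67
Step 2: 85 μL + 1000 μL = 1085 μL total → factor 1085/85 = 12.765
Step 3: 11-fold → factor 11
Step 4: 260 μL brought to 27.3 mL → factor 27300/260 = 105
Overall dilution factor = 250.67 × 12.765 × 11 × 105 = 3.6956 × 10^6
Final = 2.50 M / 3.6956 × 10^6 = 6.765 × 10^-7 M = 0.676 μM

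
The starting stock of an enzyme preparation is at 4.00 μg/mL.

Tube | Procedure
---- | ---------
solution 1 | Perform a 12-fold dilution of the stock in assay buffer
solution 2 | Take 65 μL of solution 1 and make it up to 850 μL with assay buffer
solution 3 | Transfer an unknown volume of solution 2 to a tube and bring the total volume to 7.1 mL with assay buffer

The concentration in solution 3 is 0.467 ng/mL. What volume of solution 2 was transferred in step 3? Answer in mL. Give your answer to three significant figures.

0.130 mL

Step 1: 12-fold → factor 12
Step 2: 65 μL brought to 850 μL → factor 850/65 = 13.077
Step 3: v brought to 7.1 mL → factor = 7.1 mL/v
Product of known-step factors = 156.92
Overall factor = 4.00 μg/mL / (0.467 ng/mL) = 8565.3
Step-3 factor = 8565.3 / 156.92 = 54.583
v = 7.1 mL / 54.583 = 0.130 mL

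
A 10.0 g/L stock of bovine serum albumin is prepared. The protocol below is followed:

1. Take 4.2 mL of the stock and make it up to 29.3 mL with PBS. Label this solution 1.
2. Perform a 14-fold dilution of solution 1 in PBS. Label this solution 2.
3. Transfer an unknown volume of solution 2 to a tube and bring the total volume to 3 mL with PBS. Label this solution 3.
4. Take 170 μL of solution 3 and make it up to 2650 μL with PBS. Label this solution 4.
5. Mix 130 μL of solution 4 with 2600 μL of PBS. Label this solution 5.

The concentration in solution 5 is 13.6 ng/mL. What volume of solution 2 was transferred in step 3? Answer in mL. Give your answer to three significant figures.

0.130 mL

Step 1: 4.2 mL brought to 29.3 mL → factor 29.3/4.2 = 6.9762
Step 2: 14-fold → factor 14
Step 3: v brought to 3 mL → factor = 3 mL/v
Step 4: 170 μL brought to 2650 μL → factor 2650/170 = 15.588
Step 5: 130 μL + 2600 μL = 2730 μL total → factor 2730/130 = 21
Product of known-step factors = 31971
Overall factor = 10.0 g/L / (13.6 ng/mL) = 7.3529 × 10^5
Step-3 factor = 7.3529 × 10^5 / 31971 = 22.998
v = 3 mL / 22.998 = 0.130 mL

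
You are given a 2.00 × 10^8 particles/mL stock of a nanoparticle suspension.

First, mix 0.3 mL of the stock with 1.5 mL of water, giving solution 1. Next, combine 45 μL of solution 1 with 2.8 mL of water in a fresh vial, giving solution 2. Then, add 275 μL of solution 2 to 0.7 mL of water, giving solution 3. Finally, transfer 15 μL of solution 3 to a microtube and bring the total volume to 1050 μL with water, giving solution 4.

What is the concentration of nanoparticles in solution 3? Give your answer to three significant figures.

Step 1: 0.3 mL + 1.5 mL = 1.8 mL total → factor 1.8/0.3 = 6
Step 2: 45 μL + 2.8 mL = 2845 μL total → factor 2845/45 = 63.222
Step 3: 275 μL + 0.7 mL = 975 μL total → factor 975/275 = 3.5455
Dilution factor through solution 3 = 6 × 63.222 × 3.5455 = 1344.9
[solution 3] = 2.00 × 10^8 particles/mL / 1344.9 = 1.49 × 10^5 particles/mL

1.49 × 10^5 particles/mL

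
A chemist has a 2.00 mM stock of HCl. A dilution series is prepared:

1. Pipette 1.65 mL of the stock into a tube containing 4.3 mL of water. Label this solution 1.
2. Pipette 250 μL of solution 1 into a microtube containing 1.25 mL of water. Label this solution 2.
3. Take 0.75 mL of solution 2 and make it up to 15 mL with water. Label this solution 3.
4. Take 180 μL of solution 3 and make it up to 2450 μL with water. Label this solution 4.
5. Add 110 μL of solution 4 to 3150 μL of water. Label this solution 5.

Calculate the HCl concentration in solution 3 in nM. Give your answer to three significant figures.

4.62 × 10^3 nM

Step 1: 1.65 mL + 4.3 mL = 5.95 mL total → factor 5.95/1.65 = 3.6061
Step 2: 250 μL + 1.25 mL = 1500 μL total → factor 1500/250 = 6
Step 3: 0.75 mL brought to 15 mL → factor 15/0.75 = 20
Dilution factor through solution 3 = 3.6061 × 6 × 20 = 432.73
[solution 3] = 2.00 mM / 432.73 = 0.004622 mM = 4.62 × 10^3 nM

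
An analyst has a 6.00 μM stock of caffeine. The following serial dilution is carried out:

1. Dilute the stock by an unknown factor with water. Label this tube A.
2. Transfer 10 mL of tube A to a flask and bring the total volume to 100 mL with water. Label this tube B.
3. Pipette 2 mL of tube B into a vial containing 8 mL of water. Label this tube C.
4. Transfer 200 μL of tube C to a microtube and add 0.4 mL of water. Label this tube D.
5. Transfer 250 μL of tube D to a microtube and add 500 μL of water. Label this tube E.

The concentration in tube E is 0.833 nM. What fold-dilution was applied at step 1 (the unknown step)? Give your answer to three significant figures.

Step 1: unknown factor x
Step 2: 10 mL brought to 100 mL → factor 100/10 = 10
Step 3: 2 mL + 8 mL = 10 mL total → factor 10/2 = 5
Step 4: 200 μL + 0.4 mL = 600 μL total → factor 600/200 = 3
Step 5: 250 μL + 500 μL = 750 μL total → factor 750/250 = 3
Product of known-step factors = 450
Overall factor = 6.00 μM / (0.833 nM) = 7202.9
x = 7202.9 / 450 = 16.0

16.0-fold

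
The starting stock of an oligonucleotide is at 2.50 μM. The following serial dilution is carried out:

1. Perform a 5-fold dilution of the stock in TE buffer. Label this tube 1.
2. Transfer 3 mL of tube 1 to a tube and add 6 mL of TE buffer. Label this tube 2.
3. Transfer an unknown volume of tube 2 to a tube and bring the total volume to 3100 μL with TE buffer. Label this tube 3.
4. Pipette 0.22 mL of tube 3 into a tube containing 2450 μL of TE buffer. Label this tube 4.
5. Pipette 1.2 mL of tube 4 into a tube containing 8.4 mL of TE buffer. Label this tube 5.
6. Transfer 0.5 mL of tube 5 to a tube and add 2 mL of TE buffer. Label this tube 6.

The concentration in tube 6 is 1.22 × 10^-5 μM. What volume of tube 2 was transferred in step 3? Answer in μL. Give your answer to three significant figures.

110 μL

Step 1: 5-fold → factor 5
Step 2: 3 mL + 6 mL = 9 mL total → factor 9/3 = 3
Step 3: v brought to 3100 μL → factor = 3100 μL/v
Step 4: 0.22 mL + 2450 μL = 2.67 mL total → factor 2.67/0.22 = 12.136
Step 5: 1.2 mL + 8.4 mL = 9.6 mL total → factor 9.6/1.2 = 8
Step 6: 0.5 mL + 2 mL = 2.5 mL total → factor 2.5/0.5 = 5
Product of known-step factors = 7281.8
Overall factor = 2.50 μM / (1.22 × 10^-5 μM) = 2.0492 × 10^5
Step-3 factor = 2.0492 × 10^5 / 7281.8 = 28.141
v = 3100 μL / 28.141 = 110 μL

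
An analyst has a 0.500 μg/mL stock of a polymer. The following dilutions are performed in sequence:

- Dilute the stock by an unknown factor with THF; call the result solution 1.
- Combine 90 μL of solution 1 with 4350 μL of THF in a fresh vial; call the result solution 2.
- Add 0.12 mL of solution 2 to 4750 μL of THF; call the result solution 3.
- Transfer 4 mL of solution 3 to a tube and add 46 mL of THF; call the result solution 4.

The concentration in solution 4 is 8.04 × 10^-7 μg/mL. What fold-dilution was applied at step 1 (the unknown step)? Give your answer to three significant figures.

24.8-fold

Step 1: unknown factor x
Step 2: 90 μL + 4350 μL = 4440 μL total → factor 4440/90 = 49.333
Step 3: 0.12 mL + 4750 μL = 4.87 mL total → factor 4.87/0.12 = 40.583
Step 4: 4 mL + 46 mL = 50 mL total → factor 50/4 = 12.5
Product of known-step factors = 25026
Overall factor = 0.500 μg/mL / (8.04 × 10^-7 μg/mL) = 6.2189 × 10^5
x = 6.2189 × 10^5 / 25026 = 24.8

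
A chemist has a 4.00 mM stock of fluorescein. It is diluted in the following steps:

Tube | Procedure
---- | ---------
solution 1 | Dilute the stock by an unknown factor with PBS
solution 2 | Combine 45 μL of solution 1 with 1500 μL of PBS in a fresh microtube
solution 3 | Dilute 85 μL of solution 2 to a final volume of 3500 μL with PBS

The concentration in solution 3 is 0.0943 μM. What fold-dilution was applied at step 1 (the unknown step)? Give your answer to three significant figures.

Step 1: unknown factor x
Step 2: 45 μL + 1500 μL = 1545 μL total → factor 1545/45 = 34.333
Step 3: 85 μL brought to 3500 μL → factor 3500/85 = 41.176
Product of known-step factors = 1413.7
Overall factor = 4.00 mM / (0.0943 μM) = 42418
x = 42418 / 1413.7 = 30.0

30.0-fold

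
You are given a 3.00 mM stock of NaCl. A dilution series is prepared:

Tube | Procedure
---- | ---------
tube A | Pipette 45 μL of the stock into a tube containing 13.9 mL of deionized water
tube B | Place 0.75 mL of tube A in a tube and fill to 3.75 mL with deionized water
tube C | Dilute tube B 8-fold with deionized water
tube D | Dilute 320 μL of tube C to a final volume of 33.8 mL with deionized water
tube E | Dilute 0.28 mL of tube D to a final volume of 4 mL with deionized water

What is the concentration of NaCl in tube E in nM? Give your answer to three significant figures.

Step 1: 45 μL + 13.9 mL = 13945 μL total → factor 13945/45 = 309.89
Step 2: 0.75 mL brought to 3.75 mL → factor 3.75/0.75 = 5
Step 3: 8-fold → factor 8
Step 4: 320 μL brought to 33.8 mL → factor 33800/320 = 105.62
Step 5: 0.28 mL brought to 4 mL → factor 4/0.28 = 14.286
Overall dilution factor = 309.89 × 5 × 8 × 105.62 × 14.286 = 1.8704 × 10^7
Final = 3.00 mM / 1.8704 × 10^7 = 1.604 × 10^-7 mM = 0.160 nM

0.160 nM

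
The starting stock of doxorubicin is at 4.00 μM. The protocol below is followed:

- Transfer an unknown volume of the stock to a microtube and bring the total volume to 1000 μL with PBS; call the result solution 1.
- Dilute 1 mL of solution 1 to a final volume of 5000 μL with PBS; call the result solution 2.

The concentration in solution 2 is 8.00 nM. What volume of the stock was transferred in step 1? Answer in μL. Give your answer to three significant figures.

Step 1: v brought to 1000 μL → factor = 1000 μL/v
Step 2: 1 mL brought to 5000 μL → factor 5/1 = 5
Product of known-step factors = 5
Overall factor = 4.00 μM / (8.00 nM) = 500
Step-1 factor = 500 / 5 = 100
v = 1000 μL / 100 = 10.0 μL

10.0 μL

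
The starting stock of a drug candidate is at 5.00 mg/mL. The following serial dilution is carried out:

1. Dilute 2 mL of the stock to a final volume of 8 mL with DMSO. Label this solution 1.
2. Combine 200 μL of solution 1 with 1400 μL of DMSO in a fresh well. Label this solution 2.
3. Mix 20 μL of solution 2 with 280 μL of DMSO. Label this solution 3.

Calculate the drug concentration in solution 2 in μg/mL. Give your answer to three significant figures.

156 μg/mL

Step 1: 2 mL brought to 8 mL → factor 8/2 = 4
Step 2: 200 μL + 1400 μL = 1600 μL total → factor 1600/200 = 8
Dilution factor through solution 2 = 4 × 8 = 32
[solution 2] = 5.00 mg/mL / 32 = 0.1562 mg/mL = 156 μg/mL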